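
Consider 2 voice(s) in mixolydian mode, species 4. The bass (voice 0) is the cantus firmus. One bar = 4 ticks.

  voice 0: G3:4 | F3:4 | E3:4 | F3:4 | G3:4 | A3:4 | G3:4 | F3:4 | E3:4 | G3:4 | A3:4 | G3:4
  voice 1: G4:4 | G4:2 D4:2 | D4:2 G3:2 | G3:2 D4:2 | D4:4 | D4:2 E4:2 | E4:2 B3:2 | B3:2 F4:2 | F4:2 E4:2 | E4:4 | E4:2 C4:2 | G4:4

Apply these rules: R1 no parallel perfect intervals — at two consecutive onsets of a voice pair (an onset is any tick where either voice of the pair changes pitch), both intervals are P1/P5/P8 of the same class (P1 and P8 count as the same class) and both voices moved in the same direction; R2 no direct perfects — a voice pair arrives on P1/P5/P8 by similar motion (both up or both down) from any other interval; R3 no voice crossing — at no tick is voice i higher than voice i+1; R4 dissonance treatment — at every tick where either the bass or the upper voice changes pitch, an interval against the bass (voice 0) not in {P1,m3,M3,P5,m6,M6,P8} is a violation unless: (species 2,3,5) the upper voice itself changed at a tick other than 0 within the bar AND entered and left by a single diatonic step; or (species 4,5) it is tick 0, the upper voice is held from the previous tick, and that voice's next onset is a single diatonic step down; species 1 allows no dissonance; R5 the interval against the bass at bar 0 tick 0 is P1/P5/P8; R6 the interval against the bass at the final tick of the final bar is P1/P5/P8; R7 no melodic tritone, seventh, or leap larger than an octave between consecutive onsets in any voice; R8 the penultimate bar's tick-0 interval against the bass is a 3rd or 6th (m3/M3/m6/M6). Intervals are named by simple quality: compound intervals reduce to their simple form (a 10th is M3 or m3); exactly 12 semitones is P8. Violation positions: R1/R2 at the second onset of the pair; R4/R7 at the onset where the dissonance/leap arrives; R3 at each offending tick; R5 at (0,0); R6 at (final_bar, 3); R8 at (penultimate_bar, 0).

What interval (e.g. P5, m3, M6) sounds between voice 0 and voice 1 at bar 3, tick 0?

voice 0=F3 voice 1=G3 -> M2

M2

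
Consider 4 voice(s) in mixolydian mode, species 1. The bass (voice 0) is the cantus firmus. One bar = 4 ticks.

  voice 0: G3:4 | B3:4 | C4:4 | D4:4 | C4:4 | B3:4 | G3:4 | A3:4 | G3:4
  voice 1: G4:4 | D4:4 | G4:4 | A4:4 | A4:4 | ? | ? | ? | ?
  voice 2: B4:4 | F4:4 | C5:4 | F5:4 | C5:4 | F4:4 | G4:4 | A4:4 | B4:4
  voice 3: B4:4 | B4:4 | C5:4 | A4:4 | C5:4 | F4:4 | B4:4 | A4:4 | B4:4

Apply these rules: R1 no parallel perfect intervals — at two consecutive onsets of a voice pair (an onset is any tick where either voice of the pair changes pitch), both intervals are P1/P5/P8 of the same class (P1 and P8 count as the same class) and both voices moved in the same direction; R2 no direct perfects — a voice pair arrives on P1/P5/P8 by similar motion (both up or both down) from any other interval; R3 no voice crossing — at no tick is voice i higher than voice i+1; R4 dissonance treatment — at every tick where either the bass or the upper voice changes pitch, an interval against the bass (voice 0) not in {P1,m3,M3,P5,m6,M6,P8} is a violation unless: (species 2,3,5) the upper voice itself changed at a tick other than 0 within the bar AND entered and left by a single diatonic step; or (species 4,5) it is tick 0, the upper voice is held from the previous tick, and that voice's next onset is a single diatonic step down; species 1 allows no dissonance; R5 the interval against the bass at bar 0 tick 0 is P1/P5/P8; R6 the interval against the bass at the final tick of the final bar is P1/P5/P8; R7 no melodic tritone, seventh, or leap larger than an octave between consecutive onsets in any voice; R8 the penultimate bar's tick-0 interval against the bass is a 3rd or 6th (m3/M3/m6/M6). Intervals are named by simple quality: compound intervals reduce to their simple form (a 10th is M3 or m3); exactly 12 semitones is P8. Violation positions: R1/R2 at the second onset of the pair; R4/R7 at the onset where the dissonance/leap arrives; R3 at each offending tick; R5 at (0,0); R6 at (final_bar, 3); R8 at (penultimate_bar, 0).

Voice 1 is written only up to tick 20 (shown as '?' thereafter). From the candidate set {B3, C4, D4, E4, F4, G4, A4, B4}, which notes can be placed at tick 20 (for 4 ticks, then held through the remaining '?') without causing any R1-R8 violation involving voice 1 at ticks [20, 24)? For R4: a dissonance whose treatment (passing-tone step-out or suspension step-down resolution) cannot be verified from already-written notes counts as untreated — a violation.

{D4}

B3: violates R2,R7
C4: violates R4
D4: legal
E4: violates R4
F4: violates R2,R4
G4: violates R3
A4: violates R3,R4
B4: violates R3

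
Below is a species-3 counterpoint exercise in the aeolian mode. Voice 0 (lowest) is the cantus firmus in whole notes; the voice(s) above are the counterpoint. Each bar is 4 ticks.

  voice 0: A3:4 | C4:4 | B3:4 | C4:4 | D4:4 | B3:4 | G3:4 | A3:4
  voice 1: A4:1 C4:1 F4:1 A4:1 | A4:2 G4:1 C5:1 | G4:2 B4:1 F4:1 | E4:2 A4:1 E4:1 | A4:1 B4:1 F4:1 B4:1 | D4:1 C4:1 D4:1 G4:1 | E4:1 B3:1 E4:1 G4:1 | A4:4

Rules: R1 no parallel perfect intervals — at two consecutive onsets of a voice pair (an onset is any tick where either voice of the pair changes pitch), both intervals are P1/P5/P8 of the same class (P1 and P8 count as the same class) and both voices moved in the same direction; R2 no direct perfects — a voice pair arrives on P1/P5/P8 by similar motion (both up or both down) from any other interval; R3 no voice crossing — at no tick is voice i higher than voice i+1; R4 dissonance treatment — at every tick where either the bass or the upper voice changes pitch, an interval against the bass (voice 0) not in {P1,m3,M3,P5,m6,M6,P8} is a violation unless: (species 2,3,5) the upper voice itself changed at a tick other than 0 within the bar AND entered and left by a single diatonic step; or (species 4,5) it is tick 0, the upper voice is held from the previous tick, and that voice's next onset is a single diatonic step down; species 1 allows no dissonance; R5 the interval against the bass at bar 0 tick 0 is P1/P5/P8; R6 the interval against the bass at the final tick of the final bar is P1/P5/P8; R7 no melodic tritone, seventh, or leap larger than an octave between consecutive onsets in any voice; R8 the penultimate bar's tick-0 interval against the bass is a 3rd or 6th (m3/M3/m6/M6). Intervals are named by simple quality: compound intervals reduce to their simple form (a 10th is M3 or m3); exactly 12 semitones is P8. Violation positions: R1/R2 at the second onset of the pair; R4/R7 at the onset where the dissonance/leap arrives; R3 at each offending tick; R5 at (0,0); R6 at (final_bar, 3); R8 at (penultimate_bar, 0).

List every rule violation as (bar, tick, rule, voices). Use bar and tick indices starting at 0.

(2, 3, R4, (0, 1))
(2, 3, R7, (1,))
(4, 0, R2, (0, 1))
(4, 2, R7, (1,))
(4, 3, R7, (1,))
(7, 0, R1, (0, 1))

bar 0: v0=A3 v1=A4 downbeat P8
bar 1: v0=C4 v1=A4 downbeat M6
bar 2: v0=B3 v1=G4 downbeat m6
bar 3: v0=C4 v1=E4 downbeat M3
bar 4: v0=D4 v1=A4 downbeat P5
bar 5: v0=B3 v1=D4 downbeat m3
bar 6: v0=G3 v1=E4 downbeat M6
bar 7: v0=A3 v1=A4 downbeat P8
  -> R4 @ bar 2 tick 3 v(0, 1): B3/F4 TT untreated
  -> R7 @ bar 2 tick 3 v(1,): B4->F4 leap 6st
  -> R2 @ bar 4 tick 0 v(0, 1): C4/E4 M3 -> D4/A4 P5 similar
  -> R7 @ bar 4 tick 2 v(1,): B4->F4 leap 6st
  -> R7 @ bar 4 tick 3 v(1,): F4->B4 leap 6st
  -> R1 @ bar 7 tick 0 v(0, 1): G3/G4 P8 -> A3/A4 P8 similar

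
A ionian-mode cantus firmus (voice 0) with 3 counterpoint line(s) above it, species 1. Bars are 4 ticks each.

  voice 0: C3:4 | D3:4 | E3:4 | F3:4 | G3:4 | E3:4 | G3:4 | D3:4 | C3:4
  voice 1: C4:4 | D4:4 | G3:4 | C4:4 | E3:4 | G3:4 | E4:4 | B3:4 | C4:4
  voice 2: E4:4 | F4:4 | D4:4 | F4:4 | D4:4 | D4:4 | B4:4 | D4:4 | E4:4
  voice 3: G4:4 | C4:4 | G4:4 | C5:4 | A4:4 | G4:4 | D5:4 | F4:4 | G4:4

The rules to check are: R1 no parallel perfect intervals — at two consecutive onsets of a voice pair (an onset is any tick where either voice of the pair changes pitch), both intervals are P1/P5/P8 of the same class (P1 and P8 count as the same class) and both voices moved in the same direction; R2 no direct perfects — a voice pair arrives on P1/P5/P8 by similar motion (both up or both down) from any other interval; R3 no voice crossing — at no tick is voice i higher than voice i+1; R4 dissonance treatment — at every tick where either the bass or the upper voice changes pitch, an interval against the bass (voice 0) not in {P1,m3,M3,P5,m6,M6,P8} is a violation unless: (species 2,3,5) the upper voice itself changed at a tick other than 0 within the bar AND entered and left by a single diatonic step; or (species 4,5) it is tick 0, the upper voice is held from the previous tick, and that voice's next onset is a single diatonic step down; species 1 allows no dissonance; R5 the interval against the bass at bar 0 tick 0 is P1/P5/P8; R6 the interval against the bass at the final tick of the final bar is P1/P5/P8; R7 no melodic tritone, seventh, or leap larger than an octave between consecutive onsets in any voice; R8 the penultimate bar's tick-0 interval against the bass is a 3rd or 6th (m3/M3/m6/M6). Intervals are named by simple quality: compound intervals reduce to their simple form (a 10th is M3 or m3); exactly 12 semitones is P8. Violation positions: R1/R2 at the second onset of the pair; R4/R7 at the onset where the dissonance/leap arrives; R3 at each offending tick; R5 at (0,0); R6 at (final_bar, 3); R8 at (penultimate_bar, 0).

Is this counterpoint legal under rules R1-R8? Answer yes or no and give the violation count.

bar 0: v0=C3 v1=C4 v2=E4 v3=G4 (P5)
bar 1: v0=D3 v1=D4 v2=F4 v3=C4 (m7)
bar 2: v0=E3 v1=G3 v2=D4 v3=G4 (m3)
bar 3: v0=F3 v1=C4 v2=F4 v3=C5 (P5)
bar 4: v0=G3 v1=E3 v2=D4 v3=A4 (M2)
bar 5: v0=E3 v1=G3 v2=D4 v3=G4 (m3)
bar 6: v0=G3 v1=E4 v2=B4 v3=D5 (P5)
bar 7: v0=D3 v1=B3 v2=D4 v3=F4 (m3)
bar 8: v0=C3 v1=C4 v2=E4 v3=G4 (P5)
  R5 @ bar0.0: opens on M3
  R1 @ bar1.0: C3/C4 P8 -> D3/D4 P8 similar
  R3 @ bar1.0: F4 above C4
  R4 @ bar1.0: D3/C4 m7 untreated
  R3 @ bar1.1: F4 above C4
  R3 @ bar1.2: F4 above C4
  R3 @ bar1.3: F4 above C4
  R2 @ bar2.0: D4/F4 m3 -> G3/D4 P5 similar
  R4 @ bar2.0: E3/D4 m7 untreated
  R1 @ bar3.0: G3/G4 P8 -> C4/C5 P8 similar
  R2 @ bar3.0: E3/G3 m3 -> F3/C4 P5 similar
  R2 @ bar3.0: E3/D4 m7 -> F3/F4 P8 similar
  R2 @ bar3.0: E3/G4 m3 -> F3/C5 P5 similar
  R2 @ bar3.0: D4/G4 P4 -> F4/C5 P5 similar
  R1 @ bar4.0: F4/C5 P5 -> D4/A4 P5 similar
  R3 @ bar4.0: G3 above E3
  R4 @ bar4.0: G3/A4 M2 untreated
  R3 @ bar4.1: G3 above E3
  R3 @ bar4.2: G3 above E3
  R3 @ bar4.3: G3 above E3
  R4 @ bar5.0: E3/D4 m7 untreated
  R1 @ bar6.0: G3/D4 P5 -> E4/B4 P5 similar
  R2 @ bar6.0: E3/G4 m3 -> G3/D5 P5 similar
  R2 @ bar7.0: G3/B4 M3 -> D3/D4 P8 similar
  R8 @ bar7.0: penult P8 not 3rd/6th
  R2 @ bar8.0: B3/F4 TT -> C4/G4 P5 similar
  R6 @ bar8.3: closes on M3

No (27 violations)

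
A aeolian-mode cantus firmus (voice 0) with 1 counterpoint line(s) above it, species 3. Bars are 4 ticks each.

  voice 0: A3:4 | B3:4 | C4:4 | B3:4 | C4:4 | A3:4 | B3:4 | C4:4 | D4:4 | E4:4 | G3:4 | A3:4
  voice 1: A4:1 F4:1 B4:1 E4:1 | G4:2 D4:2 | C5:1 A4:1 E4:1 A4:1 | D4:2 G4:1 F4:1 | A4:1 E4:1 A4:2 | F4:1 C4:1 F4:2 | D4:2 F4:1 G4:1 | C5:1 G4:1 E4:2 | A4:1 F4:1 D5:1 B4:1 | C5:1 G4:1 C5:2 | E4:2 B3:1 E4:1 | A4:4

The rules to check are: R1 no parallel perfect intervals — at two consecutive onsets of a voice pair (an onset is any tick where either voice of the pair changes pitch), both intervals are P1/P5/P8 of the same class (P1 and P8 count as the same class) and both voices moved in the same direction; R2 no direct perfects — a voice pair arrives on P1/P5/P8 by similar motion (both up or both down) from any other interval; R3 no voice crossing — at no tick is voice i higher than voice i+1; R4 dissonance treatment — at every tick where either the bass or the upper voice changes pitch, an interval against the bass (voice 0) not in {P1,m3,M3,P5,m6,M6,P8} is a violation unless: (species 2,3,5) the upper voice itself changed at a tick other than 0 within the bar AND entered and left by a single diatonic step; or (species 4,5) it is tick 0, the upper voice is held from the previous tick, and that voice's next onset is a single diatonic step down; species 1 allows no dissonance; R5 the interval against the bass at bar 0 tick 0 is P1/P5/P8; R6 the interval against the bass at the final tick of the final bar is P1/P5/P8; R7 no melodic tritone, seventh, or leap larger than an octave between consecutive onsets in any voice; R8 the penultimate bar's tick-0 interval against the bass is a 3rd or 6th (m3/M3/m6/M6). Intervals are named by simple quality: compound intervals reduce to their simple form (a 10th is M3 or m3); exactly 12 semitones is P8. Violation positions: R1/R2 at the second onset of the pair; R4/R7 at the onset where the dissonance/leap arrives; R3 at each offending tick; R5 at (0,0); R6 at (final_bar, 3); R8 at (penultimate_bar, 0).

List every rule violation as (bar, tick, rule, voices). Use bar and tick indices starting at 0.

bar 0: v0=A3 v1=A4 downbeat P8
bar 1: v0=B3 v1=G4 downbeat m6
bar 2: v0=C4 v1=C5 downbeat P8
bar 3: v0=B3 v1=D4 downbeat m3
bar 4: v0=C4 v1=A4 downbeat M6
bar 5: v0=A3 v1=F4 downbeat m6
bar 6: v0=B3 v1=D4 downbeat m3
bar 7: v0=C4 v1=C5 downbeat P8
bar 8: v0=D4 v1=A4 downbeat P5
bar 9: v0=E4 v1=C5 downbeat m6
bar 10: v0=G3 v1=E4 downbeat M6
bar 11: v0=A3 v1=A4 downbeat P8
  -> R4 @ bar 0 tick 2 v(0, 1): A3/B4 M2 untreated
  -> R7 @ bar 0 tick 2 v(1,): F4->B4 leap 6st
  -> R2 @ bar 2 tick 0 v(0, 1): B3/D4 m3 -> C4/C5 P8 similar
  -> R7 @ bar 2 tick 0 v(1,): D4->C5 leap 10st
  -> R4 @ bar 3 tick 3 v(0, 1): B3/F4 TT untreated
  -> R4 @ bar 6 tick 2 v(0, 1): B3/F4 TT untreated
  -> R2 @ bar 7 tick 0 v(0, 1): B3/G4 m6 -> C4/C5 P8 similar
  -> R2 @ bar 8 tick 0 v(0, 1): C4/E4 M3 -> D4/A4 P5 similar
  -> R2 @ bar 11 tick 0 v(0, 1): G3/E4 M6 -> A3/A4 P8 similar

(0, 2, R4, (0, 1))
(0, 2, R7, (1,))
(2, 0, R2, (0, 1))
(2, 0, R7, (1,))
(3, 3, R4, (0, 1))
(6, 2, R4, (0, 1))
(7, 0, R2, (0, 1))
(8, 0, R2, (0, 1))
(11, 0, R2, (0, 1))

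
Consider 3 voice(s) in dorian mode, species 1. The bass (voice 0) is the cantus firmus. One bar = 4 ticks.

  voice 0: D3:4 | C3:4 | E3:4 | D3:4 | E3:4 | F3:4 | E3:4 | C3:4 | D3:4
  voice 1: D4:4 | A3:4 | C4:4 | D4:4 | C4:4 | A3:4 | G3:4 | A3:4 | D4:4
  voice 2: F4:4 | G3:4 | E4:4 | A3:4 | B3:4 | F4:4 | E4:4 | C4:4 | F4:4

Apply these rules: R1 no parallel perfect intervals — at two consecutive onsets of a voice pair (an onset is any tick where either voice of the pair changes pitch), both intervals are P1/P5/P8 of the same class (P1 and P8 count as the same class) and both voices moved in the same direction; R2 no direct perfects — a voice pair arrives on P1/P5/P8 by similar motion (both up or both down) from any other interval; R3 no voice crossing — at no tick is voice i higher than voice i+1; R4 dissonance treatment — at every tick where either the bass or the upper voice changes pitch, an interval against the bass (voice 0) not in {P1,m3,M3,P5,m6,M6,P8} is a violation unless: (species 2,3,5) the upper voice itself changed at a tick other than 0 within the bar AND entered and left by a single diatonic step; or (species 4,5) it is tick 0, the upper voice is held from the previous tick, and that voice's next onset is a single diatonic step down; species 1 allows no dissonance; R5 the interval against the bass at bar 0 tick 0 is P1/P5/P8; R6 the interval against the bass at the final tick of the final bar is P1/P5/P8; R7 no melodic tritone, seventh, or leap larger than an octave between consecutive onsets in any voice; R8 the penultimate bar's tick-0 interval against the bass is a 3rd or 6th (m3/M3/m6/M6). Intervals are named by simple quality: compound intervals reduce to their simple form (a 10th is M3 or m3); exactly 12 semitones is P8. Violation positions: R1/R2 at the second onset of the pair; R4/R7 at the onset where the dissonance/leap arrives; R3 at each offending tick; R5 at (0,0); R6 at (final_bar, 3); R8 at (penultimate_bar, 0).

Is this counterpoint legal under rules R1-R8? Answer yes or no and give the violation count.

bar 0: v0=D3 v1=D4 v2=F4 (m3)
bar 1: v0=C3 v1=A3 v2=G3 (P5)
bar 2: v0=E3 v1=C4 v2=E4 (P8)
bar 3: v0=D3 v1=D4 v2=A3 (P5)
bar 4: v0=E3 v1=C4 v2=B3 (P5)
bar 5: v0=F3 v1=A3 v2=F4 (P8)
bar 6: v0=E3 v1=G3 v2=E4 (P8)
bar 7: v0=C3 v1=A3 v2=C4 (P8)
bar 8: v0=D3 v1=D4 v2=F4 (m3)
  R5 @ bar0.0: opens on m3
  R2 @ bar1.0: D3/F4 m3 -> C3/G3 P5 similar
  R3 @ bar1.0: A3 above G3
  R7 @ bar1.0: F4->G3 leap 10st
  R3 @ bar1.1: A3 above G3
  R3 @ bar1.2: A3 above G3
  R3 @ bar1.3: A3 above G3
  R2 @ bar2.0: C3/G3 P5 -> E3/E4 P8 similar
  R2 @ bar3.0: E3/E4 P8 -> D3/A3 P5 similar
  R3 @ bar3.0: D4 above A3
  R3 @ bar3.1: D4 above A3
  R3 @ bar3.2: D4 above A3
  R3 @ bar3.3: D4 above A3
  R1 @ bar4.0: D3/A3 P5 -> E3/B3 P5 similar
  R3 @ bar4.0: C4 above B3
  R3 @ bar4.1: C4 above B3
  R3 @ bar4.2: C4 above B3
  R3 @ bar4.3: C4 above B3
  R2 @ bar5.0: E3/B3 P5 -> F3/F4 P8 similar
  R7 @ bar5.0: B3->F4 leap 6st
  R1 @ bar6.0: F3/F4 P8 -> E3/E4 P8 similar
  R1 @ bar7.0: E3/E4 P8 -> C3/C4 P8 similar
  R8 @ bar7.0: penult P8 not 3rd/6th
  R2 @ bar8.0: C3/A3 M6 -> D3/D4 P8 similar
  R6 @ bar8.3: closes on m3

No (25 violations)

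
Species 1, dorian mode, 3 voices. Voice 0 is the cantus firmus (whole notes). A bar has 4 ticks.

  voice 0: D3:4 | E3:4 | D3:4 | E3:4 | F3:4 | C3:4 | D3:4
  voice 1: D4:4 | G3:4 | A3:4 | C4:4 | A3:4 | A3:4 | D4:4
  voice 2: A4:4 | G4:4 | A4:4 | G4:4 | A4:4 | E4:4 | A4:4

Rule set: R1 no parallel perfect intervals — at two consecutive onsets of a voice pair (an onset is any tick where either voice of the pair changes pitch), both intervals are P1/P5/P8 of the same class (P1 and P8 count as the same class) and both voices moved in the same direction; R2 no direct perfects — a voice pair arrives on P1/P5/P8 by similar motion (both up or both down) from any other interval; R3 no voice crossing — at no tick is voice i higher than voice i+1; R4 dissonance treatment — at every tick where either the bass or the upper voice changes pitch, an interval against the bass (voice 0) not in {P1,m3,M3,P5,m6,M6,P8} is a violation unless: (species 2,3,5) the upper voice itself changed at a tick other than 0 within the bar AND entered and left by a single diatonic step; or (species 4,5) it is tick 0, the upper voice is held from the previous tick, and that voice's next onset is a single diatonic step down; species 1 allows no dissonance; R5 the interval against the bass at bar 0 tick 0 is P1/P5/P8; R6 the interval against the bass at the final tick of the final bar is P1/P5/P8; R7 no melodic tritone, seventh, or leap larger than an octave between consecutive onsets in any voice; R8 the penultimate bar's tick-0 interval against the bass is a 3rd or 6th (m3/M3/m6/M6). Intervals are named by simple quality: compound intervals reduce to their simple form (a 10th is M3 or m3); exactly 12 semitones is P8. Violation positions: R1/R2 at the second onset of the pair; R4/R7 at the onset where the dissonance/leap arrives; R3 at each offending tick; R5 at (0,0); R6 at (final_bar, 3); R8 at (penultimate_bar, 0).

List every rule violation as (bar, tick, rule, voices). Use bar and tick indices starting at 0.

(1, 0, R2, (1, 2))
(2, 0, R1, (1, 2))
(6, 0, R1, (1, 2))
(6, 0, R2, (0, 1))
(6, 0, R2, (0, 2))

bar 0: v0=D3 v1=D4 v2=A4 downbeat P5
bar 1: v0=E3 v1=G3 v2=G4 downbeat m3
bar 2: v0=D3 v1=A3 v2=A4 downbeat P5
bar 3: v0=E3 v1=C4 v2=G4 downbeat m3
bar 4: v0=F3 v1=A3 v2=A4 downbeat M3
bar 5: v0=C3 v1=A3 v2=E4 downbeat M3
bar 6: v0=D3 v1=D4 v2=A4 downbeat P5
  -> R2 @ bar 1 tick 0 v(1, 2): D4/A4 P5 -> G3/G4 P8 similar
  -> R1 @ bar 2 tick 0 v(1, 2): G3/G4 P8 -> A3/A4 P8 similar
  -> R1 @ bar 6 tick 0 v(1, 2): A3/E4 P5 -> D4/A4 P5 similar
  -> R2 @ bar 6 tick 0 v(0, 1): C3/A3 M6 -> D3/D4 P8 similar
  -> R2 @ bar 6 tick 0 v(0, 2): C3/E4 M3 -> D3/A4 P5 similar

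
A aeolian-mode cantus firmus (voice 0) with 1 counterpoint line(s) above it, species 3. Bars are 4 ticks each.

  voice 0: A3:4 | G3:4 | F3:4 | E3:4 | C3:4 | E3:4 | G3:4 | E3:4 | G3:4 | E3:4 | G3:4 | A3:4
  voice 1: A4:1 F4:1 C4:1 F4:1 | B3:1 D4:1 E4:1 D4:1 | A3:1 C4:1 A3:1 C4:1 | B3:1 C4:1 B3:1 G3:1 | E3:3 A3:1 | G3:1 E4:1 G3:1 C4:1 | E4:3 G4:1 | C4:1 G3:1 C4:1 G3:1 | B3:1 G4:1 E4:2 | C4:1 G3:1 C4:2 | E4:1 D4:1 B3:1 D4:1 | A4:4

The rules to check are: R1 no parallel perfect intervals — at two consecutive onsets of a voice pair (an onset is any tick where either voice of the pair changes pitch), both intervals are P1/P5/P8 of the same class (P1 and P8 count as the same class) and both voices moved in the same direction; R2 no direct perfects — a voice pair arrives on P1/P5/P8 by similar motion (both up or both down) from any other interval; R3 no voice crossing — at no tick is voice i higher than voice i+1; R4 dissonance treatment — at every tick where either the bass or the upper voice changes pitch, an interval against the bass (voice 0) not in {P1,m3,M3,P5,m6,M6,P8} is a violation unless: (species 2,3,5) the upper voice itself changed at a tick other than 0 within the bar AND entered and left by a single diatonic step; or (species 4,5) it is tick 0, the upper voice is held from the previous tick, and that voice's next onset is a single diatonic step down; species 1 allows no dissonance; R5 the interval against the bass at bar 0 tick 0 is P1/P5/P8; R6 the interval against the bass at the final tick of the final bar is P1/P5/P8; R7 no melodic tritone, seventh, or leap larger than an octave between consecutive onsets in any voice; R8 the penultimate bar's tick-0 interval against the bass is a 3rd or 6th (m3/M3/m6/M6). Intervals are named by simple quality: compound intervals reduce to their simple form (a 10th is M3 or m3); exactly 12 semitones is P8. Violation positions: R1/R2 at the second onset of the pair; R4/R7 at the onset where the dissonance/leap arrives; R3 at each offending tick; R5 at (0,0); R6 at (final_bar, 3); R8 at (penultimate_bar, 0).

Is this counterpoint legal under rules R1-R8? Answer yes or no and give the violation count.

No (3 violations)

bar 0: v0=A3 v1=A4 (P8)
bar 1: v0=G3 v1=B3 (M3)
bar 2: v0=F3 v1=A3 (M3)
bar 3: v0=E3 v1=B3 (P5)
bar 4: v0=C3 v1=E3 (M3)
bar 5: v0=E3 v1=G3 (m3)
bar 6: v0=G3 v1=E4 (M6)
bar 7: v0=E3 v1=C4 (m6)
bar 8: v0=G3 v1=B3 (M3)
bar 9: v0=E3 v1=C4 (m6)
bar 10: v0=G3 v1=E4 (M6)
bar 11: v0=A3 v1=A4 (P8)
  R7 @ bar1.0: F4->B3 leap 6st
  R1 @ bar3.0: F3/C4 P5 -> E3/B3 P5 similar
  R2 @ bar11.0: G3/D4 P5 -> A3/A4 P8 similar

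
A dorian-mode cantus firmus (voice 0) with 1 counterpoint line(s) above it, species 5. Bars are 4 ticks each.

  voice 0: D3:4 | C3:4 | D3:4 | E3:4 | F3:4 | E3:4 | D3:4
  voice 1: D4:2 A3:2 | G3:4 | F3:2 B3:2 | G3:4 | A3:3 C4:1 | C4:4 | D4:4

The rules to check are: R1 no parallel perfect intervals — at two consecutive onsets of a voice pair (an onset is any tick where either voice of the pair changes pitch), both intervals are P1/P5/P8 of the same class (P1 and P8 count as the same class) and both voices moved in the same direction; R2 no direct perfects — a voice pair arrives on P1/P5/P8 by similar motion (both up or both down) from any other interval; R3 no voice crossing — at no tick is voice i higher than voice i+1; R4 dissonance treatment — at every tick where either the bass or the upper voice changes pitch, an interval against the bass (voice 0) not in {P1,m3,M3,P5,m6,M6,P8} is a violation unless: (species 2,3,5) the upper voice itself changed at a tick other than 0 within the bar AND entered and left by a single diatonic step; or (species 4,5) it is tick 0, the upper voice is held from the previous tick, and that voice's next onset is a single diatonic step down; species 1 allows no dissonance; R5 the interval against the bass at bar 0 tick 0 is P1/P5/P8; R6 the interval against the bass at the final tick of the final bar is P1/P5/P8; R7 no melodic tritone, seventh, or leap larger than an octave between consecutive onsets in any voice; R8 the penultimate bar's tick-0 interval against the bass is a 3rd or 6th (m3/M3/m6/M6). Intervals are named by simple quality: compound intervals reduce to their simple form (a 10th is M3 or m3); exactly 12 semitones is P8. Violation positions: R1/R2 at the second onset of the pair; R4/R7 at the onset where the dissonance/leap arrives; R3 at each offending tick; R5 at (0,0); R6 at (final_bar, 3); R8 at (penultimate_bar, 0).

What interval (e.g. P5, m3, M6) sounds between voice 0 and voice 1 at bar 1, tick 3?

voice 0=C3 voice 1=G3 -> P5

P5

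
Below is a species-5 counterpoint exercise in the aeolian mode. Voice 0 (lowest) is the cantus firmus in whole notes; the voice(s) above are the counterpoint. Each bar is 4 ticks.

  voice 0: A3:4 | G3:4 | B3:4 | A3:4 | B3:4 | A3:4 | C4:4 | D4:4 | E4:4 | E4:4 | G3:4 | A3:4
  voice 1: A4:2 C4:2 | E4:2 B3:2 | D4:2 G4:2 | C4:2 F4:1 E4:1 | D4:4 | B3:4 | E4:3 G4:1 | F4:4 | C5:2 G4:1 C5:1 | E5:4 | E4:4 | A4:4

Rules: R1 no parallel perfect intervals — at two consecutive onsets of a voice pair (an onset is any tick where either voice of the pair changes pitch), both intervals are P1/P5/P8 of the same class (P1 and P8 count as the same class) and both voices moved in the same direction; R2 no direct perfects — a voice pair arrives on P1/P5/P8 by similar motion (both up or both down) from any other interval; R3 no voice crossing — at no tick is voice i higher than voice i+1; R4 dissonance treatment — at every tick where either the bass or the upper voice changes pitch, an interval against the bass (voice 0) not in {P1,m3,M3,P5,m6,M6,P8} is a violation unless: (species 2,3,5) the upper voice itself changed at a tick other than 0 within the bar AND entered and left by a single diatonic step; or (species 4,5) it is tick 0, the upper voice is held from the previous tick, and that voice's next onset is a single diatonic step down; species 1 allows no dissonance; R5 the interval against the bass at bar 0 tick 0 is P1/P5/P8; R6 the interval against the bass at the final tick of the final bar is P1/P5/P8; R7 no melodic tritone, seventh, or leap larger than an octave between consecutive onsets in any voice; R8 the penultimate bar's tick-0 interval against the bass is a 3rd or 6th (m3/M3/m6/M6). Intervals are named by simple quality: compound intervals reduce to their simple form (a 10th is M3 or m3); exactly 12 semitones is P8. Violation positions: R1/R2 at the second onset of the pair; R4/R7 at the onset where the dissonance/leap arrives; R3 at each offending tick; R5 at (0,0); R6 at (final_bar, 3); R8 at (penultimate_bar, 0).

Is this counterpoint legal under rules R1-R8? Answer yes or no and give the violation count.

No (2 violations)

bar 0: v0=A3 v1=A4 (P8)
bar 1: v0=G3 v1=E4 (M6)
bar 2: v0=B3 v1=D4 (m3)
bar 3: v0=A3 v1=C4 (m3)
bar 4: v0=B3 v1=D4 (m3)
bar 5: v0=A3 v1=B3 (M2)
bar 6: v0=C4 v1=E4 (M3)
bar 7: v0=D4 v1=F4 (m3)
bar 8: v0=E4 v1=C5 (m6)
bar 9: v0=E4 v1=E5 (P8)
bar 10: v0=G3 v1=E4 (M6)
bar 11: v0=A3 v1=A4 (P8)
  R4 @ bar5.0: A3/B3 M2 untreated
  R2 @ bar11.0: G3/E4 M6 -> A3/A4 P8 similar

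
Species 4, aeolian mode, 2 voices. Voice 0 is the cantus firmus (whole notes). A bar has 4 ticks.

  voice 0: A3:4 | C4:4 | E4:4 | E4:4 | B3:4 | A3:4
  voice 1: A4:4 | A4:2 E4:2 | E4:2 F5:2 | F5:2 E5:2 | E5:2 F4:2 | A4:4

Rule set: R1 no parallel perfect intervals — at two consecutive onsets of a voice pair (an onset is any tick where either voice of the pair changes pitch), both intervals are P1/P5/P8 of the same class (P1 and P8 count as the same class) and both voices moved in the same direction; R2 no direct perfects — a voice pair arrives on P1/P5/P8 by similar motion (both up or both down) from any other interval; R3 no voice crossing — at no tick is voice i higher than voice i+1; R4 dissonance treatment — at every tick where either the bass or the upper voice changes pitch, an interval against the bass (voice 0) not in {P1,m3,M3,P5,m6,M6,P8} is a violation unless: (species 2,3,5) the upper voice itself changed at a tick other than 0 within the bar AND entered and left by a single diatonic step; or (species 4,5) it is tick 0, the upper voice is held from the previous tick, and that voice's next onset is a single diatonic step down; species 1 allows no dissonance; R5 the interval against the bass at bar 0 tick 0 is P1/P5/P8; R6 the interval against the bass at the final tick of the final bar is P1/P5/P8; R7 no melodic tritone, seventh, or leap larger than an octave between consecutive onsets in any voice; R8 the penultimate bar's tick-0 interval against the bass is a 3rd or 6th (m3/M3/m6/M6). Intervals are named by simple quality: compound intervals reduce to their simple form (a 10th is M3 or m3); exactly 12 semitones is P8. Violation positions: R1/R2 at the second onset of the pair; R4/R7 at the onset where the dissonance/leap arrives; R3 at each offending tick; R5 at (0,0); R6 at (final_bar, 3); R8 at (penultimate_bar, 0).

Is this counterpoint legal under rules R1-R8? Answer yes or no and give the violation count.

No (6 violations)

bar 0: v0=A3 v1=A4 (P8)
bar 1: v0=C4 v1=A4 (M6)
bar 2: v0=E4 v1=E4 (P1)
bar 3: v0=E4 v1=F5 (m2)
bar 4: v0=B3 v1=E5 (P4)
bar 5: v0=A3 v1=A4 (P8)
  R4 @ bar2.2: E4/F5 m2 untreated
  R7 @ bar2.2: E4->F5 leap 13st
  R4 @ bar4.0: B3/E5 P4 untreated
  R8 @ bar4.0: penult P4 not 3rd/6th
  R4 @ bar4.2: B3/F4 TT untreated
  R7 @ bar4.2: E5->F4 leap 11st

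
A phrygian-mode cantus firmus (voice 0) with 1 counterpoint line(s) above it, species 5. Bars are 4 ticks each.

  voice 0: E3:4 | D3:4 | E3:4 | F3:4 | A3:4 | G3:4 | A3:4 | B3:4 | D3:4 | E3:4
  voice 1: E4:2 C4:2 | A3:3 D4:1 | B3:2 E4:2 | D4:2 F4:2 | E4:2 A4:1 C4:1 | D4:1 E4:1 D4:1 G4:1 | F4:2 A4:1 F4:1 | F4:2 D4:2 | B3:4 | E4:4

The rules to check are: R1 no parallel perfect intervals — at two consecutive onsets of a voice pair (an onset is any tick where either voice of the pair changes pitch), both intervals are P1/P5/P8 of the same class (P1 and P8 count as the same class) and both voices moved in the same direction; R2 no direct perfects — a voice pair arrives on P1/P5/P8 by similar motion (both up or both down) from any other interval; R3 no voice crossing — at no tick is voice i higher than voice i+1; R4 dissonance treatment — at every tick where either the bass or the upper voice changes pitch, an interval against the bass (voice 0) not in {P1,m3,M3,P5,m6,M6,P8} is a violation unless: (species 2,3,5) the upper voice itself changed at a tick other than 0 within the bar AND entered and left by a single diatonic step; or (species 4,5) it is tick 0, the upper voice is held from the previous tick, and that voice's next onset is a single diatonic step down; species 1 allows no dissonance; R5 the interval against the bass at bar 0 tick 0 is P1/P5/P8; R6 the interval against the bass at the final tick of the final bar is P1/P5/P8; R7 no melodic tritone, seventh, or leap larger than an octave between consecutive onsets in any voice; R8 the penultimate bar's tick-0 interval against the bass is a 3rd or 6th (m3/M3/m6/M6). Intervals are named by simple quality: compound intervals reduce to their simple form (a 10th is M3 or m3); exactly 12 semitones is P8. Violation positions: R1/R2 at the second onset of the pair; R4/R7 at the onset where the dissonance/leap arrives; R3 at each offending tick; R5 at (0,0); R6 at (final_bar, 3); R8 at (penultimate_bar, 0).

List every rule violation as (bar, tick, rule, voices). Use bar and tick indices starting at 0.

(1, 0, R2, (0, 1))
(7, 0, R4, (0, 1))
(9, 0, R2, (0, 1))

bar 0: v0=E3 v1=E4 downbeat P8
bar 1: v0=D3 v1=A3 downbeat P5
bar 2: v0=E3 v1=B3 downbeat P5
bar 3: v0=F3 v1=D4 downbeat M6
bar 4: v0=A3 v1=E4 downbeat P5
bar 5: v0=G3 v1=D4 downbeat P5
bar 6: v0=A3 v1=F4 downbeat m6
bar 7: v0=B3 v1=F4 downbeat TT
bar 8: v0=D3 v1=B3 downbeat M6
bar 9: v0=E3 v1=E4 downbeat P8
  -> R2 @ bar 1 tick 0 v(0, 1): E3/C4 m6 -> D3/A3 P5 similar
  -> R4 @ bar 7 tick 0 v(0, 1): B3/F4 TT untreated
  -> R2 @ bar 9 tick 0 v(0, 1): D3/B3 M6 -> E3/E4 P8 similar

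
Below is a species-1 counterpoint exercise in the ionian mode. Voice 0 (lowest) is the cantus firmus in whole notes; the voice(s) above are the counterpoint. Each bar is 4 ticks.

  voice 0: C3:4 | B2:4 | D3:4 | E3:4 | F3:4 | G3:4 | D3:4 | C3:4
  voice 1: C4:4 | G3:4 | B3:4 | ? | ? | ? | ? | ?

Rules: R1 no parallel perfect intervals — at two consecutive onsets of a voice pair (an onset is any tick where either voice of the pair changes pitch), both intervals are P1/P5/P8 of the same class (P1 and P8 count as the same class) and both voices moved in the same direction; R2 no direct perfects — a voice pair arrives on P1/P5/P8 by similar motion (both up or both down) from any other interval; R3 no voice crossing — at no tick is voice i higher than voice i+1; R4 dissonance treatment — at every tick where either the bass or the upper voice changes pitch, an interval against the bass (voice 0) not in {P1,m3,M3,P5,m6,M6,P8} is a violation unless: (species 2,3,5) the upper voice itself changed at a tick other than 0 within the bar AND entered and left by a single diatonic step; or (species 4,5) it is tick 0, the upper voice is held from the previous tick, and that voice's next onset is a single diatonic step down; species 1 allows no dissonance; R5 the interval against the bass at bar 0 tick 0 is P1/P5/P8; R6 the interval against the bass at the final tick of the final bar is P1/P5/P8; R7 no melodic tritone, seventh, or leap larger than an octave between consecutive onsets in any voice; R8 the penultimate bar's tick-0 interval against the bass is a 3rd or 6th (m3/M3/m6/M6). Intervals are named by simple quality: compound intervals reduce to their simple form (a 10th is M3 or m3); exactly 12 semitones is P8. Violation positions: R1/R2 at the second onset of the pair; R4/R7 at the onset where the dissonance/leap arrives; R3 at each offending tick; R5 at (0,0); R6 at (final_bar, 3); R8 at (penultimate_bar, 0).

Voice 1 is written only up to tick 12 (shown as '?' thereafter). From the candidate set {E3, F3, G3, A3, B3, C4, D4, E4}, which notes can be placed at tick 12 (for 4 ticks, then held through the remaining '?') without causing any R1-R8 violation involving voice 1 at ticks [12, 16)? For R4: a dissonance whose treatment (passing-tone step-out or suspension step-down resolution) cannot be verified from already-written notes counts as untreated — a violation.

{B3, C4, E3, G3}

E3: legal
F3: violates R4,R7
G3: legal
A3: violates R4
B3: legal
C4: legal
D4: violates R4
E4: violates R2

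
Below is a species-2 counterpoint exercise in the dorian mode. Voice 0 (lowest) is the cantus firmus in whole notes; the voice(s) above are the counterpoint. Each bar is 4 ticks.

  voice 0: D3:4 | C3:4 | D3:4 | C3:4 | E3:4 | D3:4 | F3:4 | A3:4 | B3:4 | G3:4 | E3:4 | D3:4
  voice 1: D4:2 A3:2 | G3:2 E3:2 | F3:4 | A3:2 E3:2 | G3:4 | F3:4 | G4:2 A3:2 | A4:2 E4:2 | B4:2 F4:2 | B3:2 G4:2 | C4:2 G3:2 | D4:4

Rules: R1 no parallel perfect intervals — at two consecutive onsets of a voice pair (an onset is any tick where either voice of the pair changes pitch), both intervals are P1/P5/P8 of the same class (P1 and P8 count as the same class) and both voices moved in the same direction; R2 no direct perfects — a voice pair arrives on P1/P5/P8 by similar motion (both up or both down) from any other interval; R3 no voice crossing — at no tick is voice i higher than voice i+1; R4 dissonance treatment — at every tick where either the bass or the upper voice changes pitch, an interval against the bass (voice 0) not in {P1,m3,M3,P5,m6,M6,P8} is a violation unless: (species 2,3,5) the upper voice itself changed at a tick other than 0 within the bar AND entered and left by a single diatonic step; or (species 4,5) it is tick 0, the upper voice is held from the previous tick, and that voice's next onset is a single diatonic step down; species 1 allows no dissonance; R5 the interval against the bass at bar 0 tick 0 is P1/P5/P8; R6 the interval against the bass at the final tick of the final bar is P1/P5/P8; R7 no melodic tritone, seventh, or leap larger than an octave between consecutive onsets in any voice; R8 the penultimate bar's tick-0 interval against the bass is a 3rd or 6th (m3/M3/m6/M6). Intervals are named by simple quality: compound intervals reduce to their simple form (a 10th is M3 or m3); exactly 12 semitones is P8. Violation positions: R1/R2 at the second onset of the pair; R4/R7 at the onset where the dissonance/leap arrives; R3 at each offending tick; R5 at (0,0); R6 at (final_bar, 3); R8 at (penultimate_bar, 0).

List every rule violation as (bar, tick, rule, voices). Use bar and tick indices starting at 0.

(1, 0, R1, (0, 1))
(6, 0, R4, (0, 1))
(6, 0, R7, (1,))
(6, 2, R7, (1,))
(7, 0, R2, (0, 1))
(8, 0, R2, (0, 1))
(8, 2, R4, (0, 1))
(8, 2, R7, (1,))
(9, 0, R7, (1,))

bar 0: v0=D3 v1=D4 downbeat P8
bar 1: v0=C3 v1=G3 downbeat P5
bar 2: v0=D3 v1=F3 downbeat m3
bar 3: v0=C3 v1=A3 downbeat M6
bar 4: v0=E3 v1=G3 downbeat m3
bar 5: v0=D3 v1=F3 downbeat m3
bar 6: v0=F3 v1=G4 downbeat M2
bar 7: v0=A3 v1=A4 downbeat P8
bar 8: v0=B3 v1=B4 downbeat P8
bar 9: v0=G3 v1=B3 downbeat M3
bar 10: v0=E3 v1=C4 downbeat m6
bar 11: v0=D3 v1=D4 downbeat P8
  -> R1 @ bar 1 tick 0 v(0, 1): D3/A3 P5 -> C3/G3 P5 similar
  -> R4 @ bar 6 tick 0 v(0, 1): F3/G4 M2 untreated
  -> R7 @ bar 6 tick 0 v(1,): F3->G4 leap 14st
  -> R7 @ bar 6 tick 2 v(1,): G4->A3 leap 10st
  -> R2 @ bar 7 tick 0 v(0, 1): F3/A3 M3 -> A3/A4 P8 similar
  -> R2 @ bar 8 tick 0 v(0, 1): A3/E4 P5 -> B3/B4 P8 similar
  -> R4 @ bar 8 tick 2 v(0, 1): B3/F4 TT untreated
  -> R7 @ bar 8 tick 2 v(1,): B4->F4 leap 6st
  -> R7 @ bar 9 tick 0 v(1,): F4->B3 leap 6st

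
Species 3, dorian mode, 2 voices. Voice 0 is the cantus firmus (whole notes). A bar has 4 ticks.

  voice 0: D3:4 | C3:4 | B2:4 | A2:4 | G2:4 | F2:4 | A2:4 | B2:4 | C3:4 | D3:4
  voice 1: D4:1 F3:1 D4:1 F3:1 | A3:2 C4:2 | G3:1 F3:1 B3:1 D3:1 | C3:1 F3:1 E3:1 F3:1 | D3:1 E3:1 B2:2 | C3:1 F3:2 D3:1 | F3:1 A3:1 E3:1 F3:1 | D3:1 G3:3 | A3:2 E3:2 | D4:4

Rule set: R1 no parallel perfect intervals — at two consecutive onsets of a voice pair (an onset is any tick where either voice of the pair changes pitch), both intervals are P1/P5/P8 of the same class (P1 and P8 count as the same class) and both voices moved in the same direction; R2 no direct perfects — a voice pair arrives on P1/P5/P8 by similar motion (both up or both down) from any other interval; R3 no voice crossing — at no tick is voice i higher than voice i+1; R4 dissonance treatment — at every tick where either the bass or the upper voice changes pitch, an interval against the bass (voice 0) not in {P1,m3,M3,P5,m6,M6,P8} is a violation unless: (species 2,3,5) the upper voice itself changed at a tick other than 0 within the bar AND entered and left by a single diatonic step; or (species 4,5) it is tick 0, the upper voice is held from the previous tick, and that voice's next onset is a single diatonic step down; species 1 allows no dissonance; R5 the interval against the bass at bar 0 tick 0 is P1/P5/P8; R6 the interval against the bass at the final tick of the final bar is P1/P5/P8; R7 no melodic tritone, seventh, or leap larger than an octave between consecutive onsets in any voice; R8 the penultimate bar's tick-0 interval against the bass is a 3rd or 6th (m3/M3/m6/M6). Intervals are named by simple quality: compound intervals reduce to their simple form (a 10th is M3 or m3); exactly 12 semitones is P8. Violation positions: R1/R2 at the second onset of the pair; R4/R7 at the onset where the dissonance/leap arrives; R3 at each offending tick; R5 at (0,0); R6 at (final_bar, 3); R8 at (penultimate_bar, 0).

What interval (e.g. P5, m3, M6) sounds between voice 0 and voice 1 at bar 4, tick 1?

voice 0=G2 voice 1=E3 -> M6

M6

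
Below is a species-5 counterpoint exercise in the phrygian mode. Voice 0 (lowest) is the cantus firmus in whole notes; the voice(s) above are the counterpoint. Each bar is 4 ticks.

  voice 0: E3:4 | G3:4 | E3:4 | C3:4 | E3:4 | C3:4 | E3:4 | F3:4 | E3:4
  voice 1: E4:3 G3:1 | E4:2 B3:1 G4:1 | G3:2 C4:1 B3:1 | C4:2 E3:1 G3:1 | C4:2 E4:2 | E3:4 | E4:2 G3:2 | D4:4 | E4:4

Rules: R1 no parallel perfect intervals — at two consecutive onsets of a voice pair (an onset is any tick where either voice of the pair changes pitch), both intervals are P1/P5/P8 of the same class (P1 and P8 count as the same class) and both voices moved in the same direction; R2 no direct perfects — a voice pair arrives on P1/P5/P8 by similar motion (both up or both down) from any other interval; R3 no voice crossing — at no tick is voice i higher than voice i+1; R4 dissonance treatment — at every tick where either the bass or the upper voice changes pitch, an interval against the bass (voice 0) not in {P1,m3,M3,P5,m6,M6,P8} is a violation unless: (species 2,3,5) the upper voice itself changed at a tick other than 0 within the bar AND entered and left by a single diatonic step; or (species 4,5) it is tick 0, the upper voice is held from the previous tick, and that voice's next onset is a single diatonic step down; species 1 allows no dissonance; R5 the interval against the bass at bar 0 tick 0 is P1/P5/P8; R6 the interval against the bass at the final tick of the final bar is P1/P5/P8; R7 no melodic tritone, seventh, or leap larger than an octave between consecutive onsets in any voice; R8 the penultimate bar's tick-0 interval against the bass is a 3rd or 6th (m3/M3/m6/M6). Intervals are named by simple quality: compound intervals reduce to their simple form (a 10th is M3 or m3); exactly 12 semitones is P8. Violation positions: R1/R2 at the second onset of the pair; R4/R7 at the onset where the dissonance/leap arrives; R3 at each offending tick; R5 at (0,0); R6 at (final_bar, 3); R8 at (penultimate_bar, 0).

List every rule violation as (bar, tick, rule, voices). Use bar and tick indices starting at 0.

bar 0: v0=E3 v1=E4 downbeat P8
bar 1: v0=G3 v1=E4 downbeat M6
bar 2: v0=E3 v1=G3 downbeat m3
bar 3: v0=C3 v1=C4 downbeat P8
bar 4: v0=E3 v1=C4 downbeat m6
bar 5: v0=C3 v1=E3 downbeat M3
bar 6: v0=E3 v1=E4 downbeat P8
bar 7: v0=F3 v1=D4 downbeat M6
bar 8: v0=E3 v1=E4 downbeat P8
  -> R2 @ bar 6 tick 0 v(0, 1): C3/E3 M3 -> E3/E4 P8 similar

(6, 0, R2, (0, 1))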